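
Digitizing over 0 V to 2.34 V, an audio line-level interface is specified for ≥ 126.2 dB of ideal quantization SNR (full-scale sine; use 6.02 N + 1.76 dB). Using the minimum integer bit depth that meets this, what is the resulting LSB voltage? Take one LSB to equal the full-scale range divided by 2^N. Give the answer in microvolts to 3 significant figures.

Full-scale range = 2.34 V.
Required N = ⌈(126.2 − 1.76)/6.02⌉ = ⌈20.671⌉ = 21.
LSB = 2.34 V ÷ 2^21 = 2.34/2097152 V = 1.12 µV.

1.12 µV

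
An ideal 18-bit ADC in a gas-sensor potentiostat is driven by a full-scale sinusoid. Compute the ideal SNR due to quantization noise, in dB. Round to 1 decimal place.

110.1 dB

6.02(18) + 1.76 = 108.36 + 1.76 = 110.12 dB.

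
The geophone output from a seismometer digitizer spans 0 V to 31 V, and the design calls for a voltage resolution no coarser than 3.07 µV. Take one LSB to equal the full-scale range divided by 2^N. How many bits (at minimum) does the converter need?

24 bits

Span = 31 V.
Levels needed ≥ 31/3.07 µV = 1.010e7. 2^24 = 16777216 suffices, so N_min = 24.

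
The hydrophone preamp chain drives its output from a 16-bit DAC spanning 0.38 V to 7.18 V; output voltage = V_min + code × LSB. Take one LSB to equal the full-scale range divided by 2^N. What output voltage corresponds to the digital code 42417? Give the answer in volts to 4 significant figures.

4.781 V

Range = 7.18 − (0.38) = 6.8 V. LSB = 6.8 V / 2^16.
V_out = V_min + code × LSB = 0.38 V + 42417 × 6.8 V / 65536
      = 0.38 + 4.40118 = 4.78118 V.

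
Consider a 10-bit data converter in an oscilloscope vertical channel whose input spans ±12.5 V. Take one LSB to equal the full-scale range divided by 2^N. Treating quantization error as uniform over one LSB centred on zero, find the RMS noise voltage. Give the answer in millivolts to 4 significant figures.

7.048 mV

Range = 12.5 − (-12.5) = 25 V.
One LSB is 25 V / 1024 = 24.4141 mV.
For a uniform distribution on [−LSB/2, +LSB/2], V_rms = LSB/√12 = 24.4141 mV/3.4641 = 7.048 mV.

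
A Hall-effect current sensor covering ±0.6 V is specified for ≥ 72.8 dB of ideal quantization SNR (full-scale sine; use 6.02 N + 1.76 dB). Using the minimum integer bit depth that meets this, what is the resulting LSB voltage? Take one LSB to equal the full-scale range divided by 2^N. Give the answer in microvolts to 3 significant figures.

Range = 0.6 − (-0.6) = 1.2 V.
6.02 N + 1.76 ≥ 72.8 gives N ≥ 11.801, so the minimum integer is 12.
One LSB is 1.2 V / 4096 = 293 µV.

293 µV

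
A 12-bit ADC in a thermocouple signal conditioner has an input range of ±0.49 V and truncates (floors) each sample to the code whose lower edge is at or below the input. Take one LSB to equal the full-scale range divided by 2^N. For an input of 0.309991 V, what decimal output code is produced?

Range = 0.49 − (-0.49) = 0.98 V. LSB = 0.98 V / 2^12 ≈ 239.3 µV.
V_in − V_min = 0.309991 − (-0.49) = 0.799991 V.
Divide by LSB: 0.799991 × 4096/0.98 = 3343.6359.
Truncating gives code 3343.

3343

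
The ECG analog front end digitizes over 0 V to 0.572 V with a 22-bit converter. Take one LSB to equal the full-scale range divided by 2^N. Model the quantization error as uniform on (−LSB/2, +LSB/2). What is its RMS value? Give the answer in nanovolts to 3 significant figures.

39.4 nV

V_FS = 0.572 V.
One LSB is 0.572 V / 4194304 = 136.38 nV.
RMS of a uniform error over width LSB is LSB/√12 = 39.4 nV.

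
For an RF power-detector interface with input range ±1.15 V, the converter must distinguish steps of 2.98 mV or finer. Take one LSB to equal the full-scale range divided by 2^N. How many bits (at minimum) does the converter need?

Range = 1.15 − (-1.15) = 2.3 V.
2.3 V / 2.98 mV = 771.8. Since 2^9 = 512 and 2^10 = 1024, N = 10.

10 bits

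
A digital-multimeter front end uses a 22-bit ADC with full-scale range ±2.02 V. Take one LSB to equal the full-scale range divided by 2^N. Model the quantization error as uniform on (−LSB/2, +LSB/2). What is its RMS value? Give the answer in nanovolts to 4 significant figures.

278.1 nV

Span: 2.02 V − (-2.02 V) = 4.04 V.
Step size = 4.04/4194304 V = 0.963211 µV.
RMS of a uniform error over width LSB is LSB/√12 = 278.1 nV.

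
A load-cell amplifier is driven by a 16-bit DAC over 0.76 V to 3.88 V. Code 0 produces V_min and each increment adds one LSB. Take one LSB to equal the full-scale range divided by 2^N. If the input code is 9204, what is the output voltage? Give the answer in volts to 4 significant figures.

Range = 3.88 − (0.76) = 3.12 V. LSB = 3.12 V / 2^16.
V_out = 0.76 + 9204 × (3.12/65536) V
      = 0.76 V + 0.438179 V = 1.19818 V.

1.198 V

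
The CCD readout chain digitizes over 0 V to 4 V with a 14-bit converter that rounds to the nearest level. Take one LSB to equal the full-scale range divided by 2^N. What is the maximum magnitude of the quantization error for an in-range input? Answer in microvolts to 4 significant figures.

122.1 µV

Range is 4 V.
One LSB is 4 V / 16384 = 244.141 µV.
Worst-case error for round-to-nearest is half an LSB: 122.1 µV.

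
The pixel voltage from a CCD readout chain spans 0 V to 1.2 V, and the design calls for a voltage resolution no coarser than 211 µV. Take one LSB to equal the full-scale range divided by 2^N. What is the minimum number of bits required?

13 bits

Range is 1.2 V.
Levels needed ≥ 1.2/211 µV = 5687. 2^13 = 8192 suffices, so N_min = 13.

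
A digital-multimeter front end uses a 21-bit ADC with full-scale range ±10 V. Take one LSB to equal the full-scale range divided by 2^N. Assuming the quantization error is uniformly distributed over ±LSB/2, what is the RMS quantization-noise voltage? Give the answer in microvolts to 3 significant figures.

2.75 µV

The full-scale span is 10 − (-10) = 20 V.
Step size = 20/2097152 V = 9.5367 µV.
RMS of a uniform error over width LSB is LSB/√12 = 2.75 µV.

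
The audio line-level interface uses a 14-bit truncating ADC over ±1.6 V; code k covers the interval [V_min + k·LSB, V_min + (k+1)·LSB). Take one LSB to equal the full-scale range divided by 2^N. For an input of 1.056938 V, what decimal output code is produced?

Full-scale range = 1.6 V − (-1.6 V) = 3.2 V. LSB = 3.2 V / 2^14 ≈ 195.3 µV.
V_in − V_min = 1.056938 − (-1.6) = 2.656938 V.
Divide by LSB: 2.656938 × 16384/3.2 = 13603.5226.
Truncating gives code 13603.

13603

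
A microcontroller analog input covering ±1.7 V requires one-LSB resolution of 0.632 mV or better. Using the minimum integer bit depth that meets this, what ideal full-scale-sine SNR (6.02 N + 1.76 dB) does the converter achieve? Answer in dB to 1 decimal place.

80.0 dB

The full-scale span is 1.7 − (-1.7) = 3.4 V.
Required number of levels: 3.4/0.632 mV = 5379.7; smallest N with 2^N ≥ that is 13.
6.02(13) + 1.76 = 80.02 dB.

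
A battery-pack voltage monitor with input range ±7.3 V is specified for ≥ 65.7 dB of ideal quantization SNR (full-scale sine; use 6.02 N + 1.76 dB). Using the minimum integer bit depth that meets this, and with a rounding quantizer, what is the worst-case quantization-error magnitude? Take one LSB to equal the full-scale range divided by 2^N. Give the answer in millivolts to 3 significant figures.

3.56 mV

Full-scale range = 7.3 V − (-7.3 V) = 14.6 V.
Solving 6.02 N ≥ 65.7 − 1.76: N ≥ 10.621. Round up → N = 11.
LSB = 14.6 V ÷ 2^11 = 14.6/2048 V = 7.1289 mV.
|e|_max = LSB/2 = 3.56 mV.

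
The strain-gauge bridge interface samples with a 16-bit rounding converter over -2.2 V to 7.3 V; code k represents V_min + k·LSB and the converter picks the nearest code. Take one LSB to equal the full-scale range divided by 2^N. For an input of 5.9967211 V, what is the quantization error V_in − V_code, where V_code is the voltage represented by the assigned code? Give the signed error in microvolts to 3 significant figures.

+42.9 µV

Full-scale range = 7.3 V − (-2.2 V) = 9.5 V. LSB = 9.5 V / 2^16 ≈ 145.0 µV.
Position in LSBs: (5.9967211 − (-2.2)) × 65536/9.5 = 56545.2962; rounding gives k = 56545.
V_code = -2.2 + (56545/65536) × 9.5 = 5.9966781616 V.
Error = V_in − V_code = 5.9967211 − (5.9966781616) = +42.9 µV.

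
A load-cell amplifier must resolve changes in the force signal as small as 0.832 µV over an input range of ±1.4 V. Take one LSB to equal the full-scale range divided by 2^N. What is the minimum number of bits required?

The full-scale span is 1.4 − (-1.4) = 2.8 V.
Levels needed ≥ 2.8/0.832 µV = 3.365e6. 2^22 = 4194304 suffices, so N_min = 22.

22 bits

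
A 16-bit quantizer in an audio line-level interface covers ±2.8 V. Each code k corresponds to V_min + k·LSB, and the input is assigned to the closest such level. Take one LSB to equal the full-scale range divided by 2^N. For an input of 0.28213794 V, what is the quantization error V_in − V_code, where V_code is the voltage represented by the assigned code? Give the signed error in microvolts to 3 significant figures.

−15.4 µV

Full-scale range = 2.8 V − (-2.8 V) = 5.6 V. LSB = 5.6 V / 2^16 ≈ 85.45 µV.
Position in LSBs: (0.28213794 − (-2.8)) × 65536/5.6 = 36069.8200; rounding gives k = 36070.
Reconstructed level: -2.8 + 36070 × 5.6/65536 V = 0.28215332031 V.
V_in − V_code = 0.28213794 − (0.28215332031) = −15.4 µV.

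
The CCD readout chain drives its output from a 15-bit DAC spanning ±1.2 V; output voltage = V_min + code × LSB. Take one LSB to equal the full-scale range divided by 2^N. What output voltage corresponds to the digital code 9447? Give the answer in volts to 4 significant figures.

Span: 1.2 V − (-1.2 V) = 2.4 V. LSB = 2.4 V / 2^15.
Output = V_min + (9447/32768) × range = -1.2 + 0.288300 × 2.4 V
      = -1.2 + 0.691919 = -0.508081 V.

-0.5081 V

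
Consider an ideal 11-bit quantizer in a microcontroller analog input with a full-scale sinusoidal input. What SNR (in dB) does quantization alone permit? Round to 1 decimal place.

For an ideal N-bit converter with full-scale sine input, SNR = 6.02 N + 1.76 dB. SNR = 6.02 × 11 + 1.76 = 66.22 + 1.76 = 67.98 dB.

68.0 dB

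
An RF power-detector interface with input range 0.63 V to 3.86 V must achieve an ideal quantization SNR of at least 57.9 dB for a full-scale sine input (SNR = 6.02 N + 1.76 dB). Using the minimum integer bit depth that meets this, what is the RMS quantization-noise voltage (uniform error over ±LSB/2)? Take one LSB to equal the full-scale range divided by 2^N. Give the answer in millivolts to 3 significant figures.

Range = 3.86 − (0.63) = 3.23 V.
Required N = ⌈(57.9 − 1.76)/6.02⌉ = ⌈9.326⌉ = 10.
LSB = 3.23 V ÷ 2^10 = 3.23/1024 V = 3.1543 mV.
V_rms = LSB/√12 = 0.911 mV.

0.911 mV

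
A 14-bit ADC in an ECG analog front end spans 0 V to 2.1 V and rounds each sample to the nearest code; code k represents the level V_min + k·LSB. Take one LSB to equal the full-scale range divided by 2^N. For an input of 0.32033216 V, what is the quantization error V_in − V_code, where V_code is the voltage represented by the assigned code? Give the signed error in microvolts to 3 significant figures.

Span = 2.1 V. LSB = 2.1 V / 2^14 ≈ 128.2 µV.
Position in LSBs: (0.32033216 − (0)) × 16384/2.1 = 2499.2010; rounding gives k = 2499.
Reconstructed level: 0 + 2499 × 2.1/16384 V = 0.32030639648 V.
Error = V_in − V_code = 0.32033216 − (0.32030639648) = +25.8 µV.

+25.8 µV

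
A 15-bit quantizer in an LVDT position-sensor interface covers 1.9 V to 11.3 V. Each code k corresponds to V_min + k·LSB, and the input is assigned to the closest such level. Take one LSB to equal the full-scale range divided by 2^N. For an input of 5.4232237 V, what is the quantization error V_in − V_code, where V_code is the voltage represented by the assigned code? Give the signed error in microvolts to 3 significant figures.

−55.1 µV

Span: 11.3 V − (1.9 V) = 9.4 V. LSB = 9.4 V / 2^15 ≈ 286.9 µV.
(5.4232237 − (1.9)) / LSB = 3.5232237 × 32768/9.4 = 12281.8079. Nearest integer: k = 12282.
Reconstructed level: 1.9 + 12282 × 9.4/32768 V = 5.4232788086 V.
Error = V_in − V_code = 5.4232237 − (5.4232788086) = −55.1 µV.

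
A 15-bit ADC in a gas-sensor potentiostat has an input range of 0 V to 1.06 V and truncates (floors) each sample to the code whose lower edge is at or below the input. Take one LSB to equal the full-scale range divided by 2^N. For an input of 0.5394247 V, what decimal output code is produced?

Range is 1.06 V. LSB = 1.06 V / 2^15 ≈ 32.35 µV.
V_in − V_min = 0.5394247 − (0) = 0.5394247 V.
Divide by LSB: 0.5394247 × 32768/1.06 = 16675.3477.
Truncating gives code 16675.

16675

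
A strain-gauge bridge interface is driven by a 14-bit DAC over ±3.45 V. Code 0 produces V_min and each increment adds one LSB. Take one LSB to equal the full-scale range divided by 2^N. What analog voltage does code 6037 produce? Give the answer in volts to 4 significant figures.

The full-scale span is 3.45 − (-3.45) = 6.9 V. LSB = 6.9 V / 2^14.
V_out = -3.45 + 6037 × (6.9/16384) V
      = -3.45 + 2.54244 = -0.907562 V.

-0.9076 V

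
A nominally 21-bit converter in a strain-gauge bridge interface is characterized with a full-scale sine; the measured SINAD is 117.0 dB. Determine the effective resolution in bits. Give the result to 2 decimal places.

19.14 bits

ENOB = (SINAD − 1.76) / 6.02 = (117.0 − 1.76) / 6.02 = 115.24 / 6.02 = 19.1429.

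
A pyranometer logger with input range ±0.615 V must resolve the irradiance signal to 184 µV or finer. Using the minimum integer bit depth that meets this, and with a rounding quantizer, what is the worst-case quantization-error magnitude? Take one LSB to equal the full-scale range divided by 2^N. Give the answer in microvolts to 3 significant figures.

The full-scale span is 0.615 − (-0.615) = 1.23 V.
1.23 V / 184 µV = 6685. Since 2^12 = 4096 and 2^13 = 8192, N = 13.
LSB = 1.23 V ÷ 2^13 = 1.23/8192 V = 150.15 µV.
|e|_max = LSB/2 = 75.1 µV.

75.1 µV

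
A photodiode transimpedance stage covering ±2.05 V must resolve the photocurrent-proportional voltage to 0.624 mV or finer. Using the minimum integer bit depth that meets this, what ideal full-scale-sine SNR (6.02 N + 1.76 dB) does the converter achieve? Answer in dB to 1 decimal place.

Full-scale range = 2.05 V − (-2.05 V) = 4.1 V.
Need 2^N ≥ 4.1 V / 0.624 mV = 6571 → N_min = 13.
Ideal SNR at N = 13: 6.02·13 + 1.76 = 80.0 dB.

80.0 dB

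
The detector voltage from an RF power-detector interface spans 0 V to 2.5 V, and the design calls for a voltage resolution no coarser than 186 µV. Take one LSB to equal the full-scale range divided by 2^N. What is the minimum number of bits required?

Full-scale range = 2.5 V.
Levels needed ≥ 2.5/186 µV = 13440. 2^14 = 16384 suffices, so N_min = 14.

14 bits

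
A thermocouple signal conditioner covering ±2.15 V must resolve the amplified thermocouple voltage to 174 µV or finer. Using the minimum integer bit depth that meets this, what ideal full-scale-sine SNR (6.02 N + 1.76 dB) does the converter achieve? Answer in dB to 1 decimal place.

The full-scale span is 2.15 − (-2.15) = 4.3 V.
4.3 V / 174 µV = 24710. Since 2^14 = 16384 and 2^15 = 32768, N = 15.
Ideal SNR at N = 15: 6.02·15 + 1.76 = 92.1 dB.

92.1 dB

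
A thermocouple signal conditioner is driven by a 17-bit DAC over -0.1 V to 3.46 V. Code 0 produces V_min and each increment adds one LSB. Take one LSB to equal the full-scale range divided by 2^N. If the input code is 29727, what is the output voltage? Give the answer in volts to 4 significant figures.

Range = 3.46 − (-0.1) = 3.56 V. LSB = 3.56 V / 2^17.
Output = V_min + (29727/131072) × range = -0.1 + 0.226799 × 3.56 V
      = -0.1 V + 0.807404 V = 0.707404 V.

0.7074 V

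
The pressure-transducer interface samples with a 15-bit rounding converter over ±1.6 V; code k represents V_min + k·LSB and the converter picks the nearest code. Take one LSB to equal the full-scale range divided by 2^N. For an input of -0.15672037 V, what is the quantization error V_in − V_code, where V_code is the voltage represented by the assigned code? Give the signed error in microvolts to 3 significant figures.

The full-scale span is 1.6 − (-1.6) = 3.2 V. LSB = 3.2 V / 2^15 ≈ 97.66 µV.
(-0.15672037 − (-1.6)) / LSB = 1.44327963 × 32768/3.2 = 14779.1834. Nearest integer: k = 14779.
Reconstructed level: -1.6 + 14779 × 3.2/32768 V = -0.15673828125 V.
V_in − V_code = -0.15672037 − (-0.15673828125) = +17.9 µV.

+17.9 µV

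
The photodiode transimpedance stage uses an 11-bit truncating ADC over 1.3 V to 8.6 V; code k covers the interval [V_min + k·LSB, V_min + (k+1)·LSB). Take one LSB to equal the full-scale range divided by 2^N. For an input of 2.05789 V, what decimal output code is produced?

The full-scale span is 8.6 − (1.3) = 7.3 V. LSB = 7.3 V / 2^11 ≈ 3.564 mV.
code = ⌊(V_in − V_min)/LSB⌋ = ⌊(V_in − V_min) × 2^11 / range⌋
     = ⌊(2.05789 − (1.3)) × 2048 / 7.3⌋ = ⌊0.75789 × 2048/7.3⌋
     = ⌊212.624⌋ = 212.

212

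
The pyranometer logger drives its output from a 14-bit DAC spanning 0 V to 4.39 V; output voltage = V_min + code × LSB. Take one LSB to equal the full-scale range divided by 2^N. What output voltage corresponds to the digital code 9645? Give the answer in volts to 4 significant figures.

2.584 V

V_FS = 4.39 V. LSB = 4.39 V / 2^14.
V_out = 0 + 9645 × (4.39/16384) V
      = 0 + 2.58432 = 2.58432 V.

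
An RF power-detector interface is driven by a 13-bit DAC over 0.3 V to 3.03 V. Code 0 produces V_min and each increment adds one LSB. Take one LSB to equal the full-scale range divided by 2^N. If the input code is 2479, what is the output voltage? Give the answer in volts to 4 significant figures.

Range = 3.03 − (0.3) = 2.73 V. LSB = 2.73 V / 2^13.
Output = V_min + (2479/8192) × range = 0.3 + 0.302612 × 2.73 V
      = 0.3 + 0.826132 = 1.12613 V.

1.126 V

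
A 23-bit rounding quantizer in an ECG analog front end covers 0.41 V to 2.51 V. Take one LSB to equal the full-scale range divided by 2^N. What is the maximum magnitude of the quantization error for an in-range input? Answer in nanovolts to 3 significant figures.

125 nV

Span: 2.51 V − (0.41 V) = 2.1 V.
LSB = 2.1 V / 2^23 = 250.34 nV.
|e|_max = LSB/2 = 125 nV.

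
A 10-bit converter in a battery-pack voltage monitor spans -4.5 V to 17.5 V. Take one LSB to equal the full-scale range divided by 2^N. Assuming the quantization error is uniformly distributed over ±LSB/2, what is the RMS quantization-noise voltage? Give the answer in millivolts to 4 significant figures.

6.202 mV

The full-scale span is 17.5 − (-4.5) = 22 V.
Step size = 22/1024 V = 21.4844 mV.
For a uniform distribution on [−LSB/2, +LSB/2], V_rms = LSB/√12 = 21.4844 mV/3.4641 = 6.202 mV.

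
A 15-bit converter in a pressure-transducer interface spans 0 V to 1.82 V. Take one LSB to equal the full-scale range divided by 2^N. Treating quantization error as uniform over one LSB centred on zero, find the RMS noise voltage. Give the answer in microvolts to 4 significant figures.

Full-scale range = 1.82 V.
Step size = 1.82/32768 V = 55.5420 µV.
RMS of a uniform error over width LSB is LSB/√12 = 16.03 µV.

16.03 µV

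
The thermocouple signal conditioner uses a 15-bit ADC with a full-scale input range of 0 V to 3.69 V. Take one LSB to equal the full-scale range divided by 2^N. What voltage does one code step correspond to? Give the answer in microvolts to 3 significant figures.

113 µV

Span = 3.69 V.
2^15 = 32768 levels.
LSB = 3.69 V / 2^15 = 113 µV.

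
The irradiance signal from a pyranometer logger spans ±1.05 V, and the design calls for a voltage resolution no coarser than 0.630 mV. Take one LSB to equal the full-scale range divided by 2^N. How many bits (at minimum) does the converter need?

12 bits

Range = 1.05 − (-1.05) = 2.1 V.
Levels needed ≥ 2.1/0.630 mV = 3333. 2^12 = 4096 suffices, so N_min = 12.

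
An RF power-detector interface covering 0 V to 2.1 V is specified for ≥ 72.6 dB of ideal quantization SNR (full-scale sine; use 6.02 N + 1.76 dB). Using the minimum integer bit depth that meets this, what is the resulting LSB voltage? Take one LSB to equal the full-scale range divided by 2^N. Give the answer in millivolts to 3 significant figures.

Span = 2.1 V.
Required N = ⌈(72.6 − 1.76)/6.02⌉ = ⌈11.767⌉ = 12.
One LSB is 2.1 V / 4096 = 0.513 mV.

0.513 mV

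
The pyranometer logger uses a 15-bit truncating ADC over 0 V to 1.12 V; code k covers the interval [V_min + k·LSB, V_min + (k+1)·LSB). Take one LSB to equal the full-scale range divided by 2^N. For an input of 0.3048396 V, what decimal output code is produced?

8918

Span = 1.12 V. LSB = 1.12 V / 2^15 ≈ 34.18 µV.
(V_in − V_min) × 2^15/range = (0.3048396 − (0)) × 32768/1.12 = 8918.736.
Floor → code = 8918.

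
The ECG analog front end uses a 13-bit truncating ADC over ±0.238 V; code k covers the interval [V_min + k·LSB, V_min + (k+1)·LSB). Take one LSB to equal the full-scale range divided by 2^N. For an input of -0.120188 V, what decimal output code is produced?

2027

Span: 0.238 V − (-0.238 V) = 0.476 V. LSB = 0.476 V / 2^13 ≈ 58.11 µV.
V_in − V_min = -0.120188 − (-0.238) = 0.117812 V.
Divide by LSB: 0.117812 × 8192/0.476 = 2027.5544.
Truncating gives code 2027.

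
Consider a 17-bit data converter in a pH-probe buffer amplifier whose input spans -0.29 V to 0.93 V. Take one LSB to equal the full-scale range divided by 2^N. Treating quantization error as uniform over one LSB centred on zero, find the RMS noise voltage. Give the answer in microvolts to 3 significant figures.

The full-scale span is 0.93 − (-0.29) = 1.22 V.
One LSB is 1.22 V / 131072 = 9.3079 µV.
V_rms = LSB/√12 = 9.3079 µV / √12 = 2.69 µV.

2.69 µV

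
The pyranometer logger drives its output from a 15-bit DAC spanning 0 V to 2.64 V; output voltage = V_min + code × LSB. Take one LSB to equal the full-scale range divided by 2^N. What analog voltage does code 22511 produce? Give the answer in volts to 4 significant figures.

V_FS = 2.64 V. LSB = 2.64 V / 2^15.
V_out = V_min + code × LSB = 0 V + 22511 × 2.64 V / 32768
      = 0 V + 1.81363 V = 1.81363 V.

1.814 V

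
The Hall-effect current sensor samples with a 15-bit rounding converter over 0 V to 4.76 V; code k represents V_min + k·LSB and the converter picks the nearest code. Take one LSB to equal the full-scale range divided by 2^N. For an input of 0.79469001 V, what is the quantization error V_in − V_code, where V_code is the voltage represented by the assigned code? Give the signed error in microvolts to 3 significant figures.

Range is 4.76 V. LSB = 4.76 V / 2^15 ≈ 145.3 µV.
Position in LSBs: (0.79469001 − (0)) × 32768/4.76 = 5470.6727; rounding gives k = 5471.
Reconstructed level: 0 + 5471 × 4.76/32768 V = 0.79473754883 V.
V_in − V_code = 0.79469001 − (0.79473754883) = −47.5 µV.

−47.5 µV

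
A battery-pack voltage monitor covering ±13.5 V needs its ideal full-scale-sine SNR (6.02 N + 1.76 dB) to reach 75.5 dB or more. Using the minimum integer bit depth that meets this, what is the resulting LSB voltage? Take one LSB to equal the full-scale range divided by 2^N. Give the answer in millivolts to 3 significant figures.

Full-scale range = 13.5 V − (-13.5 V) = 27 V.
6.02 N + 1.76 ≥ 75.5 gives N ≥ 12.249, so the minimum integer is 13.
One LSB is 27 V / 8192 = 3.30 mV.

3.30 mV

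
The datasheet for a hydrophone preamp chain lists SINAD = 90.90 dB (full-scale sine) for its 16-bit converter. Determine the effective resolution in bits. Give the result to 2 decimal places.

Inverting SNR = 6.02 N + 1.76: N_eff = (90.90 − 1.76)/6.02 = 14.8073.

14.81 bits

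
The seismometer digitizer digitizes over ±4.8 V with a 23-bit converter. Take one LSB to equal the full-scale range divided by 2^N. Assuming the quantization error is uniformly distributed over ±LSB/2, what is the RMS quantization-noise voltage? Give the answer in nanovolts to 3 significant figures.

330 nV

Span: 4.8 V − (-4.8 V) = 9.6 V.
One LSB is 9.6 V / 8388608 = 1.1444 µV.
V_rms = LSB/√12 = 1.1444 µV / √12 = 330 nV.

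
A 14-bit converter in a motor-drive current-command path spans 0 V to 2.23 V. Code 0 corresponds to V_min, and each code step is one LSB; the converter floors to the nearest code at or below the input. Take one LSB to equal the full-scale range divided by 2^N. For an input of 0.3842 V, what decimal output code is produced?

2822

Range is 2.23 V. LSB = 2.23 V / 2^14 ≈ 136.1 µV.
code = ⌊(V_in − V_min)/LSB⌋ = ⌊(V_in − V_min) × 2^14 / range⌋
     = ⌊(0.3842 − (0)) × 16384 / 2.23⌋ = ⌊0.3842 × 16384/2.23⌋
     = ⌊2822.750⌋ = 2822.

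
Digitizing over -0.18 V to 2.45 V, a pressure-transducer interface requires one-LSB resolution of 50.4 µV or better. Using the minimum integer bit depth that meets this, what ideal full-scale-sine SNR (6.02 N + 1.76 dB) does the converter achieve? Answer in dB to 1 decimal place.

The full-scale span is 2.45 − (-0.18) = 2.63 V.
Levels needed ≥ 2.63/50.4 µV = 52180. 2^16 = 65536 suffices, so N_min = 16.
Ideal SNR at N = 16: 6.02·16 + 1.76 = 98.1 dB.

98.1 dB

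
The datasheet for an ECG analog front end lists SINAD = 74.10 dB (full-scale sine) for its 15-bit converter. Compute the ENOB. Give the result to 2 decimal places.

12.02 bits

ENOB = (74.10 − 1.76)/6.02 = 12.0166 bits.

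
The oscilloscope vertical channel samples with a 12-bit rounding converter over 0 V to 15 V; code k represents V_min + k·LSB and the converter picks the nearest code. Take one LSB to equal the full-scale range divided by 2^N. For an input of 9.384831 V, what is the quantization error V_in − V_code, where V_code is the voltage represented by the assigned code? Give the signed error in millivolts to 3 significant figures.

−1.16 mV

Span = 15 V. LSB = 15 V / 2^12 ≈ 3.662 mV.
(9.384831 − (0)) / LSB = 9.384831 × 4096/15 = 2562.6845. Nearest integer: k = 2563.
Reconstructed level: 0 + 2563 × 15/4096 V = 9.385986328 V.
e = 9.384831 − (9.385986328) = −1.16 mV.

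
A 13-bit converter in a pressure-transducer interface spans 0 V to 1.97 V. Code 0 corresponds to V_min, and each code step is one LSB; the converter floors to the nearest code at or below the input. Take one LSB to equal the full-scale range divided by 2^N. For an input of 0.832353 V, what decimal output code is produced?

Span = 1.97 V. LSB = 1.97 V / 2^13 ≈ 240.5 µV.
V_in − V_min = 0.832353 − (0) = 0.832353 V.
Divide by LSB: 0.832353 × 8192/1.97 = 3461.2364.
Truncating gives code 3461.

3461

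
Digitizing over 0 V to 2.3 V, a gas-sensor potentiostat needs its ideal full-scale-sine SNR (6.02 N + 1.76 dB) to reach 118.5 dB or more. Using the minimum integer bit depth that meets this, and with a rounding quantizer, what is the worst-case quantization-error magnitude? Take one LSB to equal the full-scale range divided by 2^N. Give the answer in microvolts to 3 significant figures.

1.10 µV

Span = 2.3 V.
Solving 6.02 N ≥ 118.5 − 1.76: N ≥ 19.392. Round up → N = 20.
One LSB is 2.3 V / 1048576 = 2.1935 µV.
Max error for round-to-nearest is LSB/2 = 1.10 µV.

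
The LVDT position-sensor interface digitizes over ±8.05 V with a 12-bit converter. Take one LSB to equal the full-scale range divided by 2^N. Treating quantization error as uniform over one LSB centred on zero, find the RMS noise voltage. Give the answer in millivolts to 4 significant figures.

1.135 mV

Range = 8.05 − (-8.05) = 16.1 V.
One LSB is 16.1 V / 4096 = 3.93066 mV.
RMS of a uniform error over width LSB is LSB/√12 = 1.135 mV.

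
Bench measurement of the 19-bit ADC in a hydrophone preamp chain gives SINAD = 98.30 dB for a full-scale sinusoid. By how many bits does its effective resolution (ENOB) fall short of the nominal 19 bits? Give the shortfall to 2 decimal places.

ENOB = (SINAD − 1.76)/6.02 = (98.30 − 1.76)/6.02 = 16.0365 bits.
19 − 16.0365 = 2.96 bits below nominal.

2.96 bits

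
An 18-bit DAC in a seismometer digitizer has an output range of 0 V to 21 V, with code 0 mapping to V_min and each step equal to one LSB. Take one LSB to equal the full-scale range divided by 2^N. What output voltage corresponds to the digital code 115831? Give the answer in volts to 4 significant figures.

9.279 V

V_FS = 21 V. LSB = 21 V / 2^18.
V_out = V_min + code × LSB = 0 V + 115831 × 21 V / 262144
      = 0 V + 9.27906 V = 9.27906 V.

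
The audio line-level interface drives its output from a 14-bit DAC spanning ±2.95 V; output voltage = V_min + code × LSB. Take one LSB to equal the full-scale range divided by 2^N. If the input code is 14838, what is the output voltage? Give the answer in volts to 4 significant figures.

Full-scale range = 2.95 V − (-2.95 V) = 5.9 V. LSB = 5.9 V / 2^14.
Output = V_min + (14838/16384) × range = -2.95 + 0.905640 × 5.9 V
      = -2.95 + 5.34327 = 2.39327 V.

2.393 V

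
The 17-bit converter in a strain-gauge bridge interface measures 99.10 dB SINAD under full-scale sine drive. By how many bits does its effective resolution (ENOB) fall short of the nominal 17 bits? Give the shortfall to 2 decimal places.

ENOB = (SINAD − 1.76)/6.02 = (99.10 − 1.76)/6.02 = 16.1694 bits.
Shortfall = 17 − 16.1694 = 0.8306 bits.

0.83 bits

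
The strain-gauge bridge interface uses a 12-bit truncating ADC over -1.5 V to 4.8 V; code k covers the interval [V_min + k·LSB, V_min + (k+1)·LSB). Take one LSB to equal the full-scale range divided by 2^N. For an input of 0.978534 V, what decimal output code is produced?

1611

The full-scale span is 4.8 − (-1.5) = 6.3 V. LSB = 6.3 V / 2^12 ≈ 1.538 mV.
(V_in − V_min) × 2^12/range = (0.978534 − (-1.5)) × 4096/6.3 = 1611.441.
Floor → code = 1611.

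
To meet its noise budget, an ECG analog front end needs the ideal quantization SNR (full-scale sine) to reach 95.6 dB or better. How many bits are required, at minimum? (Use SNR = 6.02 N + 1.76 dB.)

Required N = ⌈(95.6 − 1.76)/6.02⌉ = ⌈15.588⌉ = 16.

16 bits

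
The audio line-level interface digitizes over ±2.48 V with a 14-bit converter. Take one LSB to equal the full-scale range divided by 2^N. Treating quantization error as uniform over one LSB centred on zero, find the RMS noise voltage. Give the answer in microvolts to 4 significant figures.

87.39 µV

Full-scale range = 2.48 V − (-2.48 V) = 4.96 V.
LSB = 4.96 V ÷ 2^14 = 4.96/16384 V = 302.734 µV.
For a uniform distribution on [−LSB/2, +LSB/2], V_rms = LSB/√12 = 302.734 µV/3.4641 = 87.39 µV.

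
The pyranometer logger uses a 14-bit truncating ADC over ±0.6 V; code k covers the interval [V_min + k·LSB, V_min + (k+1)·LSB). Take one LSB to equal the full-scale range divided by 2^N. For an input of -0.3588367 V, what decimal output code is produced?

3292

Range = 0.6 − (-0.6) = 1.2 V. LSB = 1.2 V / 2^14 ≈ 73.24 µV.
(V_in − V_min) × 2^14/range = (-0.3588367 − (-0.6)) × 16384/1.2 = 3292.683.
Floor → code = 3292.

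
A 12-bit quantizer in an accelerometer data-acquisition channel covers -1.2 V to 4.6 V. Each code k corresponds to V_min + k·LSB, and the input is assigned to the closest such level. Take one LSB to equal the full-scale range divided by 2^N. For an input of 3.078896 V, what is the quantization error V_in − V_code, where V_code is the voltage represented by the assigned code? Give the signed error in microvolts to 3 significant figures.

−303 µV

Span: 4.6 V − (-1.2 V) = 5.8 V. LSB = 5.8 V / 2^12 ≈ 1.416 mV.
(V_in − V_min)/LSB = (3.078896 − (-1.2)) × 4096/5.8 = 3021.7859 → nearest code k = 3022.
Reconstructed level: -1.2 + 3022 × 5.8/4096 V = 3.079199219 V.
Error = V_in − V_code = 3.078896 − (3.079199219) = −303 µV.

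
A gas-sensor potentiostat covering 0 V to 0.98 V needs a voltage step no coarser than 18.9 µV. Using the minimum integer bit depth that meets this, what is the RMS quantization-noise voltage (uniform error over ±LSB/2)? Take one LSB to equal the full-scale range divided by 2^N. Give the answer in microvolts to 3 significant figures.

4.32 µV

Range is 0.98 V.
Need 2^N ≥ 0.98 V / 18.9 µV = 51850 → N_min = 16.
Step size = 0.98/65536 V = 14.954 µV.
σ_q = LSB/√12 = 14.954 µV/3.4641 = 4.32 µV.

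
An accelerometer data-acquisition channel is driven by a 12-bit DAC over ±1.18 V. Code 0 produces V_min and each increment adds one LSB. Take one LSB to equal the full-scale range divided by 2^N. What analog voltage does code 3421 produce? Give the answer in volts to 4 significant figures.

Full-scale range = 1.18 V − (-1.18 V) = 2.36 V. LSB = 2.36 V / 2^12.
V_out = V_min + code × LSB = -1.18 V + 3421 × 2.36 V / 4096
      = -1.18 + 1.97108 = 0.791084 V.

0.7911 V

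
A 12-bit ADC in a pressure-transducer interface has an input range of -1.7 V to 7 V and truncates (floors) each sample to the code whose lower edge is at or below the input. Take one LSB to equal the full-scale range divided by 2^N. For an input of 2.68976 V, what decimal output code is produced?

Full-scale range = 7 V − (-1.7 V) = 8.7 V. LSB = 8.7 V / 2^12 ≈ 2.124 mV.
V_in − V_min = 2.68976 − (-1.7) = 4.38976 V.
Divide by LSB: 4.38976 × 4096/8.7 = 2066.7192.
Truncating gives code 2066.

2066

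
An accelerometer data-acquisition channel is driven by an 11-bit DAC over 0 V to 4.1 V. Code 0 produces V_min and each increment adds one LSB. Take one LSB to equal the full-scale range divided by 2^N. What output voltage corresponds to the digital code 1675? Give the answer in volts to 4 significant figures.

3.353 V

V_FS = 4.1 V. LSB = 4.1 V / 2^11.
V_out = 0 + 1675 × (4.1/2048) V
      = 0 + 3.35327 = 3.35327 V.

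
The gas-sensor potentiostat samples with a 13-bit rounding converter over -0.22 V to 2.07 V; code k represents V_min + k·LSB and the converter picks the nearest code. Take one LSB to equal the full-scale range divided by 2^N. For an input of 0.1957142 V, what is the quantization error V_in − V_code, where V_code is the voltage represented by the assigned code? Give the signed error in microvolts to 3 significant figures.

The full-scale span is 2.07 − (-0.22) = 2.29 V. LSB = 2.29 V / 2^13 ≈ 279.5 µV.
Position in LSBs: (0.1957142 − (-0.22)) × 8192/2.29 = 1487.1313; rounding gives k = 1487.
V_code = -0.22 + (1487/8192) × 2.29 = 0.1956774902 V.
V_in − V_code = 0.1957142 − (0.1956774902) = +36.7 µV.

+36.7 µV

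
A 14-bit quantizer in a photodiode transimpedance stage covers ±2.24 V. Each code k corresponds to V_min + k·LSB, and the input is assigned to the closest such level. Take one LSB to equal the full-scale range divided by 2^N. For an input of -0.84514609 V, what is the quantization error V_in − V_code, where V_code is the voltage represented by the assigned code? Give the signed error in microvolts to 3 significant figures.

+49.2 µV

Range = 2.24 − (-2.24) = 4.48 V. LSB = 4.48 V / 2^14 ≈ 273.4 µV.
Position in LSBs: (-0.84514609 − (-2.24)) × 16384/4.48 = 5101.1800; rounding gives k = 5101.
V_code = V_min + k × range/2^14 = -2.24 + 5101 × 4.48/16384 = -0.84519531250 V.
Error = V_in − V_code = -0.84514609 − (-0.84519531250) = +49.2 µV.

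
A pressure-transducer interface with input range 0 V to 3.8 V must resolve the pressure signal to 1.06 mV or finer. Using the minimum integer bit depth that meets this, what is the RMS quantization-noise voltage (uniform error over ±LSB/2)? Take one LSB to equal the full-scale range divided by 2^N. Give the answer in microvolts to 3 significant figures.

V_FS = 3.8 V.
3.8 V / 1.06 mV = 3585. Since 2^11 = 2048 and 2^12 = 4096, N = 12.
LSB = 3.8 V ÷ 2^12 = 3.8/4096 V = 0.92773 mV.
V_rms = LSB/√12 = 268 µV.

268 µV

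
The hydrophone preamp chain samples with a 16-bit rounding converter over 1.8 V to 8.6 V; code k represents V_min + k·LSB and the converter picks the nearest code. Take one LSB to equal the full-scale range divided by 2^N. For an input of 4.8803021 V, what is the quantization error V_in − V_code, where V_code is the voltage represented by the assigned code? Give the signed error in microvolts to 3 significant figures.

Range = 8.6 − (1.8) = 6.8 V. LSB = 6.8 V / 2^16 ≈ 103.8 µV.
(V_in − V_min)/LSB = (4.8803021 − (1.8)) × 65536/6.8 = 29686.8645 → nearest code k = 29687.
V_code = V_min + k × range/2^16 = 1.8 + 29687 × 6.8/65536 = 4.8803161621 V.
Error = V_in − V_code = 4.8803021 − (4.8803161621) = −14.1 µV.

−14.1 µV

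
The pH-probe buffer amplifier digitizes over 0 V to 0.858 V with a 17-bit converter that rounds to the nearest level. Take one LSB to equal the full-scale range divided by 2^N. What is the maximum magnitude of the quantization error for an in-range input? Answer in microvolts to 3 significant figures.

Span = 0.858 V.
LSB = 0.858 V ÷ 2^17 = 0.858/131072 V = 6.5460 µV.
|e|_max = LSB/2 = 3.27 µV.

3.27 µV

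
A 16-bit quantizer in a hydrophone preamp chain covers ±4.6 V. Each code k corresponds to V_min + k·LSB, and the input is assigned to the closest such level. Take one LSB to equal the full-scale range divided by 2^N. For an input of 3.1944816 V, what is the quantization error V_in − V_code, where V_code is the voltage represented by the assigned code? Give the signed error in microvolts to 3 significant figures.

Full-scale range = 4.6 V − (-4.6 V) = 9.2 V. LSB = 9.2 V / 2^16 ≈ 140.4 µV.
(V_in − V_min)/LSB = (3.1944816 − (-4.6)) × 65536/9.2 = 55523.8202 → nearest code k = 55524.
Reconstructed level: -4.6 + 55524 × 9.2/65536 V = 3.1945068359 V.
Error = V_in − V_code = 3.1944816 − (3.1945068359) = −25.2 µV.

−25.2 µV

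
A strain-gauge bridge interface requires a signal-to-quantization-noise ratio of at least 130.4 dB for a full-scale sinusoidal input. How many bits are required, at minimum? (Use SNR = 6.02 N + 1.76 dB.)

6.02 N + 1.76 ≥ 130.4 gives N ≥ 21.369, so the minimum integer is 22.

22 bits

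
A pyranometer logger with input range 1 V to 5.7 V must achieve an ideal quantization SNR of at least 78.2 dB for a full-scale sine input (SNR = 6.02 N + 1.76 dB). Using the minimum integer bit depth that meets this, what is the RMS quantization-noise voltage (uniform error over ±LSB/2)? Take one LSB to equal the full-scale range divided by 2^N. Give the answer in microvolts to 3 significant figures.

Full-scale range = 5.7 V − (1 V) = 4.7 V.
Required N = ⌈(78.2 − 1.76)/6.02⌉ = ⌈12.698⌉ = 13.
LSB = 4.7 V / 2^13 = 0.57373 mV.
V_rms = LSB/√12 = 166 µV.

166 µV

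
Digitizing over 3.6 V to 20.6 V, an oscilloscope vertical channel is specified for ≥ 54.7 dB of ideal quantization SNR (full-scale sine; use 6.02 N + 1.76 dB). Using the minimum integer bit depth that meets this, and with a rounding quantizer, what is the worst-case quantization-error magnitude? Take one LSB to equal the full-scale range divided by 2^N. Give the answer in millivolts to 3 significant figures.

Full-scale range = 20.6 V − (3.6 V) = 17 V.
N ≥ (54.7 − 1.76)/6.02 = 8.794 → N_min = 9.
LSB = 17 V ÷ 2^9 = 17/512 V = 33.203 mV.
|e|_max = LSB/2 = 16.6 mV.

16.6 mV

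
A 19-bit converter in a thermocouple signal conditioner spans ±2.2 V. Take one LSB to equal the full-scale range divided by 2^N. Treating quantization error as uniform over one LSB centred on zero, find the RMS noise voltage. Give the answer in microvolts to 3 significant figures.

Full-scale range = 2.2 V − (-2.2 V) = 4.4 V.
Step size = 4.4/524288 V = 8.3923 µV.
V_rms = LSB/√12 = 8.3923 µV / √12 = 2.42 µV.

2.42 µV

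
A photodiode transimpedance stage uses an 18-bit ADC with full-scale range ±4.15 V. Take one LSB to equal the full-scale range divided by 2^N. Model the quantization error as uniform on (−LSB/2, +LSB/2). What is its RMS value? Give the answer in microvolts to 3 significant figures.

Range = 4.15 − (-4.15) = 8.3 V.
LSB = 8.3 V ÷ 2^18 = 8.3/262144 V = 31.662 µV.
σ_q = LSB/√12 = 31.662 µV/3.4641 = 9.14 µV.

9.14 µV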